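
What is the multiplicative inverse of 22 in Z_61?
25

Using Extended Euclidean Algorithm:
gcd(22, 61) = 1
Bezout coefficients: 22 × 25 + 61 × -9 = 1
So 22 × 25 ≡ 1 (mod 61)
The inverse is 25 mod 61 = 25
Verification: 22 × 25 = 550 = 9 × 61 + 1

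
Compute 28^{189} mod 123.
7

Using successive squaring:
Binary expansion of 189: 10111101
Powers of 28 mod 123 (each is the square of the previous):
  28^1 ≡ 28 (mod 123)
  28^2 ≡ 28² = 784 ≡ 46 (mod 123)
  28^4 ≡ 46² = 2116 ≡ 25 (mod 123)
  28^8 ≡ 25² = 625 ≡ 10 (mod 123)
  28^16 ≡ 10² = 100 ≡ 100 (mod 123)
  28^32 ≡ 100² = 10000 ≡ 37 (mod 123)
  28^64 ≡ 37² = 1369 ≡ 16 (mod 123)
  28^128 ≡ 16² = 256 ≡ 10 (mod 123)
189 = 128 + 32 + 16 + 8 + 4 + 1, so 28^189 = 28^128 × 28^32 × 28^16 × 28^8 × 28^4 × 28^1 ≡ 10 × 37 × 100 × 10 × 25 × 28 (mod 123)
Multiplying step by step:
  10 × 37 = 370 ≡ 1 (mod 123)
  1 × 100 = 100 ≡ 100 (mod 123)
  100 × 10 = 1000 ≡ 16 (mod 123)
  16 × 25 = 400 ≡ 31 (mod 123)
  31 × 28 = 868 ≡ 7 (mod 123)
Result: 28^189 ≡ 7 (mod 123)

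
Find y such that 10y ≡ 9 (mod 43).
31

Since gcd(10, 43) = 1 divides 9, a solution exists.
Multiply both sides by the inverse of 10 mod 43:
  10^(-1) mod 43 = 13
  x ≡ 13 × 9 ≡ 117 ≡ 31 (mod 43)
Verification: 10 × 31 = 310 = 7 × 43 + 9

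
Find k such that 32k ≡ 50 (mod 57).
55

Since gcd(32, 57) = 1 divides 50, a solution exists.
Multiply both sides by the inverse of 32 mod 57:
  32^(-1) mod 57 = 41
  x ≡ 41 × 50 ≡ 2050 ≡ 55 (mod 57)
Verification: 32 × 55 = 1760 = 30 × 57 + 50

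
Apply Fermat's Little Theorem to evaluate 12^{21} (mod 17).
3

By Fermat's Little Theorem, a^(p-1) ≡ 1 (mod p) for prime p and gcd(a, p) = 1
Here p = 17, so 12^16 ≡ 1 (mod 17)
We can reduce the exponent: 21 mod 16 = 5
So 12^21 ≡ 12^5 (mod 17)
Computing: 12^5 mod 17 = 3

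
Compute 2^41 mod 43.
Using repeated squaring. 41 = 32 + 8 + 1 (binary 101001). Repeated squaring mod 43: 2^1 ≡ 2; 2^2 ≡ 2² = 4 ≡ 4; 2^4 ≡ 4² = 16 ≡ 16; 2^8 ≡ 16² = 256 ≡ 41; 2^16 ≡ 41² = 1681 ≡ 4; 2^32 ≡ 4² = 16 ≡ 16. Multiply: 2^41 = 2^32 × 2^8 × 2^1 ≡ 16 × 41 × 2 (mod 43): 16 × 41 = 656 ≡ 11; 11 × 2 = 22 ≡ 22. So 2^41 ≡ 22 (mod 43).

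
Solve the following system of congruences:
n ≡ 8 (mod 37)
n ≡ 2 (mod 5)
82

Using the Chinese Remainder Theorem:
M = product of moduli = 185
For equation 1: M_1 = 5, 5 ≡ 5 (mod 37), inverse of 5 mod 37 is 15 (check: 5 × 15 = 75 ≡ 1 (mod 37))
For equation 2: M_2 = 37, 37 ≡ 2 (mod 5), inverse of 37 mod 5 is 3 (check: 2 × 3 = 6 ≡ 1 (mod 5))
Combine: n ≡ Σ r_i×M_i×(M_i⁻¹ mod m_i) = 8×5×15 + 2×37×3 = 600 + 222 = 822
822 mod 185 = 82
n ≡ 82 (mod 185)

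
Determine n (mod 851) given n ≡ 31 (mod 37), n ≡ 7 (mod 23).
697

Using the Chinese Remainder Theorem:
M = product of moduli = 851
For equation 1: M_1 = 23, 23 ≡ 23 (mod 37), inverse of 23 mod 37 is 29 (check: 23 × 29 = 667 ≡ 1 (mod 37))
For equation 2: M_2 = 37, 37 ≡ 14 (mod 23), inverse of 37 mod 23 is 5 (check: 14 × 5 = 70 ≡ 1 (mod 23))
Combine: n ≡ Σ r_i×M_i×(M_i⁻¹ mod m_i) = 31×23×29 + 7×37×5 = 20677 + 1295 = 21972
21972 mod 851 = 697
n ≡ 697 (mod 851)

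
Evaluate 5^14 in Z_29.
Using repeated squaring. 14 = 8 + 4 + 2 (binary 1110). Repeated squaring mod 29: 5^1 ≡ 5; 5^2 ≡ 5² = 25 ≡ 25; 5^4 ≡ 25² = 625 ≡ 16; 5^8 ≡ 16² = 256 ≡ 24. Multiply: 5^14 = 5^8 × 5^4 × 5^2 ≡ 24 × 16 × 25 (mod 29): 24 × 16 = 384 ≡ 7; 7 × 25 = 175 ≡ 1. So 5^14 ≡ 1 (mod 29).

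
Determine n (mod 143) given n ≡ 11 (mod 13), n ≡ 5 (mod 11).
115

Using the Chinese Remainder Theorem:
M = product of moduli = 143
For equation 1: M_1 = 11, 11 ≡ 11 (mod 13), inverse of 11 mod 13 is 6 (check: 11 × 6 = 66 ≡ 1 (mod 13))
For equation 2: M_2 = 13, 13 ≡ 2 (mod 11), inverse of 13 mod 11 is 6 (check: 2 × 6 = 12 ≡ 1 (mod 11))
Combine: n ≡ Σ r_i×M_i×(M_i⁻¹ mod m_i) = 11×11×6 + 5×13×6 = 726 + 390 = 1116
1116 mod 143 = 115
n ≡ 115 (mod 143)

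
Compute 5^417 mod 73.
Using Fermat: 5^{72} ≡ 1 (mod 73). 417 ≡ 57 (mod 72). So 5^{417} ≡ 5^{57} ≡ 56 (mod 73)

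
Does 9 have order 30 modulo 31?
p - 1 = 30 has prime divisors 2, 3, 5. Check 9^(30/q) mod 31 for each: 9^(30/2) = 9^15 ≡ 1, 9^(30/3) = 9^10 ≡ 5, 9^(30/5) = 9^6 ≡ 8 (mod 31). Since 9^15 ≡ 1 (mod 31), the order of 9 divides 15 (in fact the order is 15) ≠ 30, so it is not a primitive root.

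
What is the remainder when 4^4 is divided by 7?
4 = 4 (binary 100). Repeated squaring mod 7: 4^1 ≡ 4; 4^2 ≡ 4² = 16 ≡ 2; 4^4 ≡ 2² = 4 ≡ 4. So 4^4 ≡ 4 (mod 7).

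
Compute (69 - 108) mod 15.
6

(69 - 108) = -39
-39 mod 15 = 6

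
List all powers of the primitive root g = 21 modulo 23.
g^1, g^2, ..., g^{22} mod 23: {21, 4, 15, 16, 14, 18, 10, 3, 17, 12, 22, 2, 19, 8, 7, 9, 5, 13, 20, 6, 11, 1}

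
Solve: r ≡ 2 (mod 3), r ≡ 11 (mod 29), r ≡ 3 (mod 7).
M = 3 × 29 × 7 = 609. M₁ = 203, y₁ ≡ 2 (mod 3). M₂ = 21, y₂ ≡ 18 (mod 29). M₃ = 87, y₃ ≡ 5 (mod 7). r = 2×203×2 + 11×21×18 + 3×87×5 ≡ 185 (mod 609)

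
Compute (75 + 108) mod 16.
7

(75 + 108) = 183
183 mod 16 = 7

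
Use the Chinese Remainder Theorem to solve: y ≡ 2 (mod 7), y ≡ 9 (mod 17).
9

Using the Chinese Remainder Theorem:
M = product of moduli = 119
For equation 1: M_1 = 17, 17 ≡ 3 (mod 7), inverse of 17 mod 7 is 5 (check: 3 × 5 = 15 ≡ 1 (mod 7))
For equation 2: M_2 = 7, 7 ≡ 7 (mod 17), inverse of 7 mod 17 is 5 (check: 7 × 5 = 35 ≡ 1 (mod 17))
Combine: y ≡ Σ r_i×M_i×(M_i⁻¹ mod m_i) = 2×17×5 + 9×7×5 = 170 + 315 = 485
485 mod 119 = 9
y ≡ 9 (mod 119)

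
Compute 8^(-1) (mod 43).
8^(-1) ≡ 27 (mod 43). Verification: 8 × 27 = 216 ≡ 1 (mod 43)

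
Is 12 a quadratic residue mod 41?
By Euler's criterion: 12^{20} ≡ 40 (mod 41). Since this equals -1 (≡ 40), 12 is not a QR.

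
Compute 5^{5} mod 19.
9

Using successive squaring:
Binary expansion of 5: 101
Powers of 5 mod 19 (each is the square of the previous):
  5^1 ≡ 5 (mod 19)
  5^2 ≡ 5² = 25 ≡ 6 (mod 19)
  5^4 ≡ 6² = 36 ≡ 17 (mod 19)
5 = 4 + 1, so 5^5 = 5^4 × 5^1 ≡ 17 × 5 (mod 19)
Multiplying step by step:
  17 × 5 = 85 ≡ 9 (mod 19)
Result: 5^5 ≡ 9 (mod 19)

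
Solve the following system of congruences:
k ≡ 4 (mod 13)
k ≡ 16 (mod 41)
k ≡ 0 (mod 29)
6699

Using the Chinese Remainder Theorem:
M = product of moduli = 15457
For equation 1: M_1 = 1189, 1189 ≡ 6 (mod 13), inverse of 1189 mod 13 is 11 (check: 6 × 11 = 66 ≡ 1 (mod 13))
For equation 2: M_2 = 377, 377 ≡ 8 (mod 41), inverse of 377 mod 41 is 36 (check: 8 × 36 = 288 ≡ 1 (mod 41))
For equation 3: M_3 = 533, 533 ≡ 11 (mod 29), inverse of 533 mod 29 is 8 (check: 11 × 8 = 88 ≡ 1 (mod 29))
Combine: k ≡ Σ r_i×M_i×(M_i⁻¹ mod m_i) = 4×1189×11 + 16×377×36 + 0×533×8 = 52316 + 217152 + 0 = 269468
269468 mod 15457 = 6699
k ≡ 6699 (mod 15457)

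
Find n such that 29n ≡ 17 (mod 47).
33

Since gcd(29, 47) = 1 divides 17, a solution exists.
Multiply both sides by the inverse of 29 mod 47:
  29^(-1) mod 47 = 13
  x ≡ 13 × 17 ≡ 221 ≡ 33 (mod 47)
Verification: 29 × 33 = 957 = 20 × 47 + 17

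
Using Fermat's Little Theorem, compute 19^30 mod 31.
By Fermat's Little Theorem, 19^{30} ≡ 1 (mod 31) since 31 is prime and gcd(19, 31) = 1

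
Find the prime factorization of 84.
2^2 × 3 × 7

Divide by primes starting from smallest:
84 ÷ 2 = 42
42 ÷ 2 = 21
21 ÷ 3 = 7
7 ÷ 7 = 1

84 = 2^2 × 3 × 7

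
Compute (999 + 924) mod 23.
14

(999 + 924) = 1923
1923 mod 23 = 14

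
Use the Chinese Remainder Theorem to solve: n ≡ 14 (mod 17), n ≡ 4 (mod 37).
337

Using the Chinese Remainder Theorem:
M = product of moduli = 629
For equation 1: M_1 = 37, 37 ≡ 3 (mod 17), inverse of 37 mod 17 is 6 (check: 3 × 6 = 18 ≡ 1 (mod 17))
For equation 2: M_2 = 17, 17 ≡ 17 (mod 37), inverse of 17 mod 37 is 24 (check: 17 × 24 = 408 ≡ 1 (mod 37))
Combine: n ≡ Σ r_i×M_i×(M_i⁻¹ mod m_i) = 14×37×6 + 4×17×24 = 3108 + 1632 = 4740
4740 mod 629 = 337
n ≡ 337 (mod 629)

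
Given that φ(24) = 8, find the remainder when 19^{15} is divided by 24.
By Euler: 19^{8} ≡ 1 (mod 24) since gcd(19, 24) = 1. 15 = 1×8 + 7. So 19^{15} ≡ 19^{7} ≡ 19 (mod 24)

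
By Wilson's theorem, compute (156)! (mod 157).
By Wilson's theorem, (156)! ≡ -1 ≡ 156 (mod 157)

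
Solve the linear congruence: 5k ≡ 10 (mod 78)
2

Since gcd(5, 78) = 1 divides 10, a solution exists.
Multiply both sides by the inverse of 5 mod 78:
  5^(-1) mod 78 = 47
  x ≡ 47 × 10 ≡ 470 ≡ 2 (mod 78)
Verification: 5 × 2 = 10 = 0 × 78 + 10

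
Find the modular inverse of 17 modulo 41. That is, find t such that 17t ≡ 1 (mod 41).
29

Using Extended Euclidean Algorithm:
gcd(17, 41) = 1
Bezout coefficients: 17 × -12 + 41 × 5 = 1
So 17 × -12 ≡ 1 (mod 41)
The inverse is -12 mod 41 = 29
Verification: 17 × 29 = 493 = 12 × 41 + 1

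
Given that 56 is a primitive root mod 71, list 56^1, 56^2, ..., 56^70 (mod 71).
g^1, g^2, ..., g^{70} mod 71: {56, 12, 33, 2, 41, 24, 66, 4, 11, 48, 61, 8, 22, 25, 51, 16, 44, 50, 31, 32, 17, 29, 62, 64, 34, 58, 53, 57, 68, 45, 35, 43, 65, 19, 70, 15, 59, 38, 69, 30, 47, 5, 67, 60, 23, 10, 63, 49, 46, 20, 55, 27, 21, 40, 39, 54, 42, 9, 7, 37, 13, 18, 14, 3, 26, 36, 28, 6, 52, 1}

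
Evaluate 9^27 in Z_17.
Using Fermat: 9^{16} ≡ 1 (mod 17). 27 ≡ 11 (mod 16). So 9^{27} ≡ 9^{11} ≡ 15 (mod 17)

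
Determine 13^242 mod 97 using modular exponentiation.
Using Fermat: 13^{96} ≡ 1 (mod 97). 242 ≡ 50 (mod 96). So 13^{242} ≡ 13^{50} ≡ 25 (mod 97)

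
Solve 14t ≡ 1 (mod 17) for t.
11

Using Extended Euclidean Algorithm:
gcd(14, 17) = 1
Bezout coefficients: 14 × -6 + 17 × 5 = 1
So 14 × -6 ≡ 1 (mod 17)
The inverse is -6 mod 17 = 11
Verification: 14 × 11 = 154 = 9 × 17 + 1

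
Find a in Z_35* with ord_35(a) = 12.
33 has order 12 mod 35 since 33^{12} ≡ 1 (mod 35) and no smaller power works.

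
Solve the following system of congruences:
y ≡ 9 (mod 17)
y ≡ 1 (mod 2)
9

Using the Chinese Remainder Theorem:
M = product of moduli = 34
For equation 1: M_1 = 2, 2 ≡ 2 (mod 17), inverse of 2 mod 17 is 9 (check: 2 × 9 = 18 ≡ 1 (mod 17))
For equation 2: M_2 = 17, 17 ≡ 1 (mod 2), inverse of 17 mod 2 is 1 (check: 1 × 1 = 1 ≡ 1 (mod 2))
Combine: y ≡ Σ r_i×M_i×(M_i⁻¹ mod m_i) = 9×2×9 + 1×17×1 = 162 + 17 = 179
179 mod 34 = 9
y ≡ 9 (mod 34)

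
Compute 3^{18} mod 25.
14

Using successive squaring:
Binary expansion of 18: 10010
Powers of 3 mod 25 (each is the square of the previous):
  3^1 ≡ 3 (mod 25)
  3^2 ≡ 3² = 9 ≡ 9 (mod 25)
  3^4 ≡ 9² = 81 ≡ 6 (mod 25)
  3^8 ≡ 6² = 36 ≡ 11 (mod 25)
  3^16 ≡ 11² = 121 ≡ 21 (mod 25)
18 = 16 + 2, so 3^18 = 3^16 × 3^2 ≡ 21 × 9 (mod 25)
Multiplying step by step:
  21 × 9 = 189 ≡ 14 (mod 25)
Result: 3^18 ≡ 14 (mod 25)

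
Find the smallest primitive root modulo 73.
5

A primitive root g modulo p has order p-1 = 72
Prime divisors of 72: [2, 3]
g is a primitive root iff g^(72/q) ≢ 1 (mod 73) for each prime divisor q
Testing small values:
  g = 2: 2^36 ≡ 1, 2^24 ≡ 64 (mod 73) → 2^36 ≡ 1, not primitive root
  g = 3: 3^36 ≡ 1, 3^24 ≡ 1 (mod 73) → 3^36 ≡ 1, not primitive root
  g = 4: 4^36 ≡ 1, 4^24 ≡ 8 (mod 73) → 4^36 ≡ 1, not primitive root
  g = 5: 5^36 ≡ 72, 5^24 ≡ 8 (mod 73) → none is 1, primitive root!
The smallest primitive root is 5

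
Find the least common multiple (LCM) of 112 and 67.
7504

First find GCD(112, 67) using the Euclidean algorithm:
112 = 1 × 67 + 45
67 = 1 × 45 + 22
45 = 2 × 22 + 1
22 = 22 × 1 + 0
GCD(112, 67) = 1

LCM formula: LCM(a, b) = (a × b) / GCD(a, b)
LCM(112, 67) = (112 × 67) / 1
LCM(112, 67) = 7504 / 1
LCM(112, 67) = 7504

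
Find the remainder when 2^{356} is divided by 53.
By Fermat: 2^{52} ≡ 1 (mod 53). 356 = 6×52 + 44. So 2^{356} ≡ 2^{44} ≡ 47 (mod 53)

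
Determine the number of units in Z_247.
216

Prime factorization: 247 = 13 × 19
Using the formula φ(n) = n × Π(1 - 1/p) for each prime factor p:
φ(247) = 247 × (1 - 1/13) × (1 - 1/19)
φ(247) = 216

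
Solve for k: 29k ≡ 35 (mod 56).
7

Since gcd(29, 56) = 1 divides 35, a solution exists.
Multiply both sides by the inverse of 29 mod 56:
  29^(-1) mod 56 = 29
  x ≡ 29 × 35 ≡ 1015 ≡ 7 (mod 56)
Verification: 29 × 7 = 203 = 3 × 56 + 35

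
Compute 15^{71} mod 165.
15

Using successive squaring:
Binary expansion of 71: 1000111
Powers of 15 mod 165 (each is the square of the previous):
  15^1 ≡ 15 (mod 165)
  15^2 ≡ 15² = 225 ≡ 60 (mod 165)
  15^4 ≡ 60² = 3600 ≡ 135 (mod 165)
  15^8 ≡ 135² = 18225 ≡ 75 (mod 165)
  15^16 ≡ 75² = 5625 ≡ 15 (mod 165)
  15^32 ≡ 15² = 225 ≡ 60 (mod 165)
  15^64 ≡ 60² = 3600 ≡ 135 (mod 165)
71 = 64 + 4 + 2 + 1, so 15^71 = 15^64 × 15^4 × 15^2 × 15^1 ≡ 135 × 135 × 60 × 15 (mod 165)
Multiplying step by step:
  135 × 135 = 18225 ≡ 75 (mod 165)
  75 × 60 = 4500 ≡ 45 (mod 165)
  45 × 15 = 675 ≡ 15 (mod 165)
Result: 15^71 ≡ 15 (mod 165)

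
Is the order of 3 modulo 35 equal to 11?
No, the actual order is 12, not 11.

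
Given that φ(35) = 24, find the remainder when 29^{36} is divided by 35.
By Euler: 29^{24} ≡ 1 (mod 35) since gcd(29, 35) = 1. 36 = 1×24 + 12. So 29^{36} ≡ 29^{12} ≡ 1 (mod 35)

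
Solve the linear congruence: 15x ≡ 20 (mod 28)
20

Since gcd(15, 28) = 1 divides 20, a solution exists.
Multiply both sides by the inverse of 15 mod 28:
  15^(-1) mod 28 = 15
  x ≡ 15 × 20 ≡ 300 ≡ 20 (mod 28)
Verification: 15 × 20 = 300 = 10 × 28 + 20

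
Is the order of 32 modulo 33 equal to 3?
No, the actual order is 2, not 3.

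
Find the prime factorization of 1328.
2^4 × 83

Divide by primes starting from smallest:
1328 ÷ 2 = 664
664 ÷ 2 = 332
332 ÷ 2 = 166
166 ÷ 2 = 83
83 ÷ 83 = 1

1328 = 2^4 × 83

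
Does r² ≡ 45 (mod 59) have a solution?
By Euler's criterion: 45^{29} ≡ 1 (mod 59). Since this equals 1, 45 is a QR.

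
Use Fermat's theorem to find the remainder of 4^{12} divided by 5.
1

By Fermat's Little Theorem, a^(p-1) ≡ 1 (mod p) for prime p and gcd(a, p) = 1
Here p = 5, so 4^4 ≡ 1 (mod 5)
We can reduce the exponent: 12 mod 4 = 0
So 4^12 ≡ 4^0 (mod 5)
Computing: 4^0 mod 5 = 1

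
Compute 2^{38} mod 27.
4

Using successive squaring:
Binary expansion of 38: 100110
Powers of 2 mod 27 (each is the square of the previous):
  2^1 ≡ 2 (mod 27)
  2^2 ≡ 2² = 4 ≡ 4 (mod 27)
  2^4 ≡ 4² = 16 ≡ 16 (mod 27)
  2^8 ≡ 16² = 256 ≡ 13 (mod 27)
  2^16 ≡ 13² = 169 ≡ 7 (mod 27)
  2^32 ≡ 7² = 49 ≡ 22 (mod 27)
38 = 32 + 4 + 2, so 2^38 = 2^32 × 2^4 × 2^2 ≡ 22 × 16 × 4 (mod 27)
Multiplying step by step:
  22 × 16 = 352 ≡ 1 (mod 27)
  1 × 4 = 4 ≡ 4 (mod 27)
Result: 2^38 ≡ 4 (mod 27)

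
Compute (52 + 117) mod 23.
8

(52 + 117) = 169
169 mod 23 = 8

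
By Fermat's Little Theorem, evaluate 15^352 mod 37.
By Fermat: 15^{36} ≡ 1 (mod 37). 352 ≡ 28 (mod 36). So 15^{352} ≡ 15^{28} ≡ 16 (mod 37)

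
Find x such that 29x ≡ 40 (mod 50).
10

Since gcd(29, 50) = 1 divides 40, a solution exists.
Multiply both sides by the inverse of 29 mod 50:
  29^(-1) mod 50 = 19
  x ≡ 19 × 40 ≡ 760 ≡ 10 (mod 50)
Verification: 29 × 10 = 290 = 5 × 50 + 40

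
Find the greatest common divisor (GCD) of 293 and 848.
1

Using the Euclidean algorithm:
293 = 0 × 848 + 293
848 = 2 × 293 + 262
293 = 1 × 262 + 31
262 = 8 × 31 + 14
31 = 2 × 14 + 3
14 = 4 × 3 + 2
3 = 1 × 2 + 1
2 = 2 × 1 + 0

GCD(293, 848) = 1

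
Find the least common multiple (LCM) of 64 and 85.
5440

First find GCD(64, 85) using the Euclidean algorithm:
64 = 0 × 85 + 64
85 = 1 × 64 + 21
64 = 3 × 21 + 1
21 = 21 × 1 + 0
GCD(64, 85) = 1

LCM formula: LCM(a, b) = (a × b) / GCD(a, b)
LCM(64, 85) = (64 × 85) / 1
LCM(64, 85) = 5440 / 1
LCM(64, 85) = 5440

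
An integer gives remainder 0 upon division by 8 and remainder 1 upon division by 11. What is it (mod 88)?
M = 8 × 11 = 88. M₁ = 11, y₁ ≡ 3 (mod 8). M₂ = 8, y₂ ≡ 7 (mod 11). k = 0×11×3 + 1×8×7 ≡ 56 (mod 88). The smallest positive such number is 56.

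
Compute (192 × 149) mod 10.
8

(192 × 149) = 28608
28608 mod 10 = 8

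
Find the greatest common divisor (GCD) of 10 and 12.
2

Using the Euclidean algorithm:
10 = 0 × 12 + 10
12 = 1 × 10 + 2
10 = 5 × 2 + 0

GCD(10, 12) = 2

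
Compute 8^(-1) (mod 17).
8^(-1) ≡ 15 (mod 17). Verification: 8 × 15 = 120 ≡ 1 (mod 17)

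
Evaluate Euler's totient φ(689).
624

Prime factorization: 689 = 13 × 53
Using the formula φ(n) = n × Π(1 - 1/p) for each prime factor p:
φ(689) = 689 × (1 - 1/13) × (1 - 1/53)
φ(689) = 624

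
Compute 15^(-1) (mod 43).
15^(-1) ≡ 23 (mod 43). Verification: 15 × 23 = 345 ≡ 1 (mod 43)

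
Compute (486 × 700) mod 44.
36

(486 × 700) = 340200
340200 mod 44 = 36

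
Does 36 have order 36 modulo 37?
p - 1 = 36 has prime divisors 2, 3. Check 36^(36/q) mod 37 for each: 36^(36/2) = 36^18 ≡ 1, 36^(36/3) = 36^12 ≡ 1 (mod 37). Since 36^18 ≡ 1 (mod 37), the order of 36 divides 18 (in fact the order is 2) ≠ 36, so it is not a primitive root.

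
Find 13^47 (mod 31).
Using Fermat: 13^{30} ≡ 1 (mod 31). 47 ≡ 17 (mod 30). So 13^{47} ≡ 13^{17} ≡ 17 (mod 31)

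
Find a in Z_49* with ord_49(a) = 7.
8 has order 7 mod 49 since 8^{7} ≡ 1 (mod 49) and no smaller power works.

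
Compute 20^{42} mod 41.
31

Using successive squaring:
Binary expansion of 42: 101010
Powers of 20 mod 41 (each is the square of the previous):
  20^1 ≡ 20 (mod 41)
  20^2 ≡ 20² = 400 ≡ 31 (mod 41)
  20^4 ≡ 31² = 961 ≡ 18 (mod 41)
  20^8 ≡ 18² = 324 ≡ 37 (mod 41)
  20^16 ≡ 37² = 1369 ≡ 16 (mod 41)
  20^32 ≡ 16² = 256 ≡ 10 (mod 41)
42 = 32 + 8 + 2, so 20^42 = 20^32 × 20^8 × 20^2 ≡ 10 × 37 × 31 (mod 41)
Multiplying step by step:
  10 × 37 = 370 ≡ 1 (mod 41)
  1 × 31 = 31 ≡ 31 (mod 41)
Result: 20^42 ≡ 31 (mod 41)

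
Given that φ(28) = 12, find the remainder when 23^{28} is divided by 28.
By Euler: 23^{12} ≡ 1 (mod 28) since gcd(23, 28) = 1. 28 = 2×12 + 4. So 23^{28} ≡ 23^{4} ≡ 9 (mod 28)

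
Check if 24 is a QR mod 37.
By Euler's criterion: 24^{18} ≡ 36 (mod 37). Since this equals -1 (≡ 36), 24 is not a QR.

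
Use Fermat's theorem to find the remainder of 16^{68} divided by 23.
3

By Fermat's Little Theorem, a^(p-1) ≡ 1 (mod p) for prime p and gcd(a, p) = 1
Here p = 23, so 16^22 ≡ 1 (mod 23)
We can reduce the exponent: 68 mod 22 = 2
So 16^68 ≡ 16^2 (mod 23)
Computing: 16^2 mod 23 = 3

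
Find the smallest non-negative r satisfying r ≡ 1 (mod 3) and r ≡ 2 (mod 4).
M = 3 × 4 = 12. M₁ = 4, y₁ ≡ 1 (mod 3). M₂ = 3, y₂ ≡ 3 (mod 4). r = 1×4×1 + 2×3×3 ≡ 10 (mod 12)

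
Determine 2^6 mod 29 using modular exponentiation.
6 = 4 + 2 (binary 110). Repeated squaring mod 29: 2^1 ≡ 2; 2^2 ≡ 2² = 4 ≡ 4; 2^4 ≡ 4² = 16 ≡ 16. Multiply: 2^6 = 2^4 × 2^2 ≡ 16 × 4 (mod 29): 16 × 4 = 64 ≡ 6. So 2^6 ≡ 6 (mod 29).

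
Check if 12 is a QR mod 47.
By Euler's criterion: 12^{23} ≡ 1 (mod 47). Since this equals 1, 12 is a QR.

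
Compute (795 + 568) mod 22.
21

(795 + 568) = 1363
1363 mod 22 = 21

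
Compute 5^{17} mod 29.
9

Using successive squaring:
Binary expansion of 17: 10001
Powers of 5 mod 29 (each is the square of the previous):
  5^1 ≡ 5 (mod 29)
  5^2 ≡ 5² = 25 ≡ 25 (mod 29)
  5^4 ≡ 25² = 625 ≡ 16 (mod 29)
  5^8 ≡ 16² = 256 ≡ 24 (mod 29)
  5^16 ≡ 24² = 576 ≡ 25 (mod 29)
17 = 16 + 1, so 5^17 = 5^16 × 5^1 ≡ 25 × 5 (mod 29)
Multiplying step by step:
  25 × 5 = 125 ≡ 9 (mod 29)
Result: 5^17 ≡ 9 (mod 29)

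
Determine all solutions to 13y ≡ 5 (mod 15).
5

Since gcd(13, 15) = 1 divides 5, a solution exists.
Multiply both sides by the inverse of 13 mod 15:
  13^(-1) mod 15 = 7
  x ≡ 7 × 5 ≡ 35 ≡ 5 (mod 15)
Verification: 13 × 5 = 65 = 4 × 15 + 5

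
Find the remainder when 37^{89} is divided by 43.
By Fermat: 37^{42} ≡ 1 (mod 43). 89 = 2×42 + 5. So 37^{89} ≡ 37^{5} ≡ 7 (mod 43)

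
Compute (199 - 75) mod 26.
20

(199 - 75) = 124
124 mod 26 = 20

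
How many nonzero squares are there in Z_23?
For prime 23, there are (p-1)/2 = (23-1)/2 = 11 quadratic residues (excluding 0).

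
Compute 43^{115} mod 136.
83

Using successive squaring:
Binary expansion of 115: 1110011
Powers of 43 mod 136 (each is the square of the previous):
  43^1 ≡ 43 (mod 136)
  43^2 ≡ 43² = 1849 ≡ 81 (mod 136)
  43^4 ≡ 81² = 6561 ≡ 33 (mod 136)
  43^8 ≡ 33² = 1089 ≡ 1 (mod 136)
  43^16 ≡ 1² = 1 ≡ 1 (mod 136)
  43^32 ≡ 1² = 1 ≡ 1 (mod 136)
  43^64 ≡ 1² = 1 ≡ 1 (mod 136)
115 = 64 + 32 + 16 + 2 + 1, so 43^115 = 43^64 × 43^32 × 43^16 × 43^2 × 43^1 ≡ 1 × 1 × 1 × 81 × 43 (mod 136)
Multiplying step by step:
  1 × 1 = 1 ≡ 1 (mod 136)
  1 × 1 = 1 ≡ 1 (mod 136)
  1 × 81 = 81 ≡ 81 (mod 136)
  81 × 43 = 3483 ≡ 83 (mod 136)
Result: 43^115 ≡ 83 (mod 136)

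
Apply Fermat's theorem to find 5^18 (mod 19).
By Fermat's Little Theorem, 5^{18} ≡ 1 (mod 19) since 19 is prime and gcd(5, 19) = 1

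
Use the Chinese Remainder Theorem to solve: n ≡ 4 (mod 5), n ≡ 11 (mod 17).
79

Using the Chinese Remainder Theorem:
M = product of moduli = 85
For equation 1: M_1 = 17, 17 ≡ 2 (mod 5), inverse of 17 mod 5 is 3 (check: 2 × 3 = 6 ≡ 1 (mod 5))
For equation 2: M_2 = 5, 5 ≡ 5 (mod 17), inverse of 5 mod 17 is 7 (check: 5 × 7 = 35 ≡ 1 (mod 17))
Combine: n ≡ Σ r_i×M_i×(M_i⁻¹ mod m_i) = 4×17×3 + 11×5×7 = 204 + 385 = 589
589 mod 85 = 79
n ≡ 79 (mod 85)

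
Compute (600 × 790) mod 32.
16

(600 × 790) = 474000
474000 mod 32 = 16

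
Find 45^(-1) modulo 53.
33

Using Extended Euclidean Algorithm:
gcd(45, 53) = 1
Bezout coefficients: 45 × -20 + 53 × 17 = 1
So 45 × -20 ≡ 1 (mod 53)
The inverse is -20 mod 53 = 33
Verification: 45 × 33 = 1485 = 28 × 53 + 1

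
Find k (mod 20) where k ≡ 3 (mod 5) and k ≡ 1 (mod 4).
M = 5 × 4 = 20. M₁ = 4, y₁ ≡ 4 (mod 5). M₂ = 5, y₂ ≡ 1 (mod 4). k = 3×4×4 + 1×5×1 ≡ 13 (mod 20)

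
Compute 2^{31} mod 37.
22

Using successive squaring:
Binary expansion of 31: 11111
Powers of 2 mod 37 (each is the square of the previous):
  2^1 ≡ 2 (mod 37)
  2^2 ≡ 2² = 4 ≡ 4 (mod 37)
  2^4 ≡ 4² = 16 ≡ 16 (mod 37)
  2^8 ≡ 16² = 256 ≡ 34 (mod 37)
  2^16 ≡ 34² = 1156 ≡ 9 (mod 37)
31 = 16 + 8 + 4 + 2 + 1, so 2^31 = 2^16 × 2^8 × 2^4 × 2^2 × 2^1 ≡ 9 × 34 × 16 × 4 × 2 (mod 37)
Multiplying step by step:
  9 × 34 = 306 ≡ 10 (mod 37)
  10 × 16 = 160 ≡ 12 (mod 37)
  12 × 4 = 48 ≡ 11 (mod 37)
  11 × 2 = 22 ≡ 22 (mod 37)
Result: 2^31 ≡ 22 (mod 37)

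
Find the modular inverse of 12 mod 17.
12^(-1) ≡ 10 (mod 17). Verification: 12 × 10 = 120 ≡ 1 (mod 17)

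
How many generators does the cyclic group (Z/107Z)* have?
52

The number of primitive roots modulo p is φ(p-1) = φ(106)
φ(106) = 52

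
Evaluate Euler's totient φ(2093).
1584

Prime factorization: 2093 = 7 × 13 × 23
Using the formula φ(n) = n × Π(1 - 1/p) for each prime factor p:
φ(2093) = 2093 × (1 - 1/7) × (1 - 1/13) × (1 - 1/23)
φ(2093) = 1584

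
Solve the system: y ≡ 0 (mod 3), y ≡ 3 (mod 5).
M = 3 × 5 = 15. M₁ = 5, y₁ ≡ 2 (mod 3). M₂ = 3, y₂ ≡ 2 (mod 5). y = 0×5×2 + 3×3×2 ≡ 3 (mod 15)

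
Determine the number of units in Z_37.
36

Prime factorization: 37 = 37
Using the formula φ(n) = n × Π(1 - 1/p) for each prime factor p:
φ(37) = 37 × (1 - 1/37)
φ(37) = 36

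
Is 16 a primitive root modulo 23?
No

To verify, check if 16^(22/q) ≢ 1 (mod 23) for each prime divisor q of 22
Divisors of 22 = 22: [1, 2, 11, 22]
  16^(22/2) = 16^11 ≡ 1 (mod 23)
  16^(22/11) = 16^2 ≡ 3 (mod 23)
Conclusion: 16 is not a primitive root modulo 23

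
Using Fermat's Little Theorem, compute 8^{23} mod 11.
6

By Fermat's Little Theorem, a^(p-1) ≡ 1 (mod p) for prime p and gcd(a, p) = 1
Here p = 11, so 8^10 ≡ 1 (mod 11)
We can reduce the exponent: 23 mod 10 = 3
So 8^23 ≡ 8^3 (mod 11)
Computing: 8^3 mod 11 = 6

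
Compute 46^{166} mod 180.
136

Using successive squaring:
Binary expansion of 166: 10100110
Powers of 46 mod 180 (each is the square of the previous):
  46^1 ≡ 46 (mod 180)
  46^2 ≡ 46² = 2116 ≡ 136 (mod 180)
  46^4 ≡ 136² = 18496 ≡ 136 (mod 180)
  46^8 ≡ 136² = 18496 ≡ 136 (mod 180)
  46^16 ≡ 136² = 18496 ≡ 136 (mod 180)
  46^32 ≡ 136² = 18496 ≡ 136 (mod 180)
  46^64 ≡ 136² = 18496 ≡ 136 (mod 180)
  46^128 ≡ 136² = 18496 ≡ 136 (mod 180)
166 = 128 + 32 + 4 + 2, so 46^166 = 46^128 × 46^32 × 46^4 × 46^2 ≡ 136 × 136 × 136 × 136 (mod 180)
Multiplying step by step:
  136 × 136 = 18496 ≡ 136 (mod 180)
  136 × 136 = 18496 ≡ 136 (mod 180)
  136 × 136 = 18496 ≡ 136 (mod 180)
Result: 46^166 ≡ 136 (mod 180)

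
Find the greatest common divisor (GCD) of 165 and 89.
1

Using the Euclidean algorithm:
165 = 1 × 89 + 76
89 = 1 × 76 + 13
76 = 5 × 13 + 11
13 = 1 × 11 + 2
11 = 5 × 2 + 1
2 = 2 × 1 + 0

GCD(165, 89) = 1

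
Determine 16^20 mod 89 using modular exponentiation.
Using repeated squaring. 20 = 16 + 4 (binary 10100). Repeated squaring mod 89: 16^1 ≡ 16; 16^2 ≡ 16² = 256 ≡ 78; 16^4 ≡ 78² = 6084 ≡ 32; 16^8 ≡ 32² = 1024 ≡ 45; 16^16 ≡ 45² = 2025 ≡ 67. Multiply: 16^20 = 16^16 × 16^4 ≡ 67 × 32 (mod 89): 67 × 32 = 2144 ≡ 8. So 16^20 ≡ 8 (mod 89).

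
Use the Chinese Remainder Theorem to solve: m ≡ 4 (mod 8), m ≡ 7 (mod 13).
M = 8 × 13 = 104. M₁ = 13, y₁ ≡ 5 (mod 8). M₂ = 8, y₂ ≡ 5 (mod 13). m = 4×13×5 + 7×8×5 ≡ 20 (mod 104)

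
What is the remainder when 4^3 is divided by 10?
3 = 2 + 1 (binary 11). Repeated squaring mod 10: 4^1 ≡ 4; 4^2 ≡ 4² = 16 ≡ 6. Multiply: 4^3 = 4^2 × 4^1 ≡ 6 × 4 (mod 10): 6 × 4 = 24 ≡ 4. So 4^3 ≡ 4 (mod 10).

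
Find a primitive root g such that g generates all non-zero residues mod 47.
p - 1 = 46 has prime divisors 2, 23. h is a primitive root mod 47 iff h^(46/q) ≢ 1 (mod 47) for each such q.
h = 2: 2^23 ≡ 1, 2^2 ≡ 4 (mod 47); 2^23 ≡ 1, so not a primitive root.
h = 3: 3^23 ≡ 1, 3^2 ≡ 9 (mod 47); 3^23 ≡ 1, so not a primitive root.
h = 4: 4^23 ≡ 1, 4^2 ≡ 16 (mod 47); 4^23 ≡ 1, so not a primitive root.
h = 5: 5^23 ≡ 46, 5^2 ≡ 25 (mod 47); none is 1, so 5 has order 46 and is a primitive root.
The smallest primitive root mod 47 is g = 5.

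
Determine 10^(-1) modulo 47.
10^(-1) ≡ 33 (mod 47). Verification: 10 × 33 = 330 ≡ 1 (mod 47)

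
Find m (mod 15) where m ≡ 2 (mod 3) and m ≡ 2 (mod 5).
M = 3 × 5 = 15. M₁ = 5, y₁ ≡ 2 (mod 3). M₂ = 3, y₂ ≡ 2 (mod 5). m = 2×5×2 + 2×3×2 ≡ 2 (mod 15)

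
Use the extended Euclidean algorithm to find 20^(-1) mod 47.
Extended GCD: 20(-7) + 47(3) = 1. So 20^(-1) ≡ 40 ≡ 40 (mod 47). Verify: 20 × 40 = 800 ≡ 1 (mod 47)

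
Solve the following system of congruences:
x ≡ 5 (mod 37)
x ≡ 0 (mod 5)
5

Using the Chinese Remainder Theorem:
M = product of moduli = 185
For equation 1: M_1 = 5, 5 ≡ 5 (mod 37), inverse of 5 mod 37 is 15 (check: 5 × 15 = 75 ≡ 1 (mod 37))
For equation 2: M_2 = 37, 37 ≡ 2 (mod 5), inverse of 37 mod 5 is 3 (check: 2 × 3 = 6 ≡ 1 (mod 5))
Combine: x ≡ Σ r_i×M_i×(M_i⁻¹ mod m_i) = 5×5×15 + 0×37×3 = 375 + 0 = 375
375 mod 185 = 5
x ≡ 5 (mod 185)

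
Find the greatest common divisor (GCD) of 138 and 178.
2

Using the Euclidean algorithm:
138 = 0 × 178 + 138
178 = 1 × 138 + 40
138 = 3 × 40 + 18
40 = 2 × 18 + 4
18 = 4 × 4 + 2
4 = 2 × 2 + 0

GCD(138, 178) = 2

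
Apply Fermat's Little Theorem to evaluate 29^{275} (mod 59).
36

By Fermat's Little Theorem, a^(p-1) ≡ 1 (mod p) for prime p and gcd(a, p) = 1
Here p = 59, so 29^58 ≡ 1 (mod 59)
We can reduce the exponent: 275 mod 58 = 43
So 29^275 ≡ 29^43 (mod 59)
Computing: 29^43 mod 59 = 36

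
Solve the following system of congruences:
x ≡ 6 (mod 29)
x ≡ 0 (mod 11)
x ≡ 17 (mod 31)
6589

Using the Chinese Remainder Theorem:
M = product of moduli = 9889
For equation 1: M_1 = 341, 341 ≡ 22 (mod 29), inverse of 341 mod 29 is 4 (check: 22 × 4 = 88 ≡ 1 (mod 29))
For equation 2: M_2 = 899, 899 ≡ 8 (mod 11), inverse of 899 mod 11 is 7 (check: 8 × 7 = 56 ≡ 1 (mod 11))
For equation 3: M_3 = 319, 319 ≡ 9 (mod 31), inverse of 319 mod 31 is 7 (check: 9 × 7 = 63 ≡ 1 (mod 31))
Combine: x ≡ Σ r_i×M_i×(M_i⁻¹ mod m_i) = 6×341×4 + 0×899×7 + 17×319×7 = 8184 + 0 + 37961 = 46145
46145 mod 9889 = 6589
x ≡ 6589 (mod 9889)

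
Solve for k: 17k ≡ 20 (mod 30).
10

Since gcd(17, 30) = 1 divides 20, a solution exists.
Multiply both sides by the inverse of 17 mod 30:
  17^(-1) mod 30 = 23
  x ≡ 23 × 20 ≡ 460 ≡ 10 (mod 30)
Verification: 17 × 10 = 170 = 5 × 30 + 20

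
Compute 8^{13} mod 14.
8

Using successive squaring:
Binary expansion of 13: 1101
Powers of 8 mod 14 (each is the square of the previous):
  8^1 ≡ 8 (mod 14)
  8^2 ≡ 8² = 64 ≡ 8 (mod 14)
  8^4 ≡ 8² = 64 ≡ 8 (mod 14)
  8^8 ≡ 8² = 64 ≡ 8 (mod 14)
13 = 8 + 4 + 1, so 8^13 = 8^8 × 8^4 × 8^1 ≡ 8 × 8 × 8 (mod 14)
Multiplying step by step:
  8 × 8 = 64 ≡ 8 (mod 14)
  8 × 8 = 64 ≡ 8 (mod 14)
Result: 8^13 ≡ 8 (mod 14)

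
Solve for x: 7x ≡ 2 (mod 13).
4

Since gcd(7, 13) = 1 divides 2, a solution exists.
Multiply both sides by the inverse of 7 mod 13:
  7^(-1) mod 13 = 2
  x ≡ 2 × 2 ≡ 4 ≡ 4 (mod 13)
Verification: 7 × 4 = 28 = 2 × 13 + 2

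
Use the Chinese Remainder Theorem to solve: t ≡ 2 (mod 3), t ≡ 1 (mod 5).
M = 3 × 5 = 15. M₁ = 5, y₁ ≡ 2 (mod 3). M₂ = 3, y₂ ≡ 2 (mod 5). t = 2×5×2 + 1×3×2 ≡ 11 (mod 15)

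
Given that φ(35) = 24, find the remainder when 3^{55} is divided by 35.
By Euler: 3^{24} ≡ 1 (mod 35) since gcd(3, 35) = 1. 55 = 2×24 + 7. So 3^{55} ≡ 3^{7} ≡ 17 (mod 35)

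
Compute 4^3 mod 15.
3 = 2 + 1 (binary 11). Repeated squaring mod 15: 4^1 ≡ 4; 4^2 ≡ 4² = 16 ≡ 1. Multiply: 4^3 = 4^2 × 4^1 ≡ 1 × 4 (mod 15): 1 × 4 = 4 ≡ 4. So 4^3 ≡ 4 (mod 15).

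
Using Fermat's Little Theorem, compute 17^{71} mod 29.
12

By Fermat's Little Theorem, a^(p-1) ≡ 1 (mod p) for prime p and gcd(a, p) = 1
Here p = 29, so 17^28 ≡ 1 (mod 29)
We can reduce the exponent: 71 mod 28 = 15
So 17^71 ≡ 17^15 (mod 29)
Computing: 17^15 mod 29 = 12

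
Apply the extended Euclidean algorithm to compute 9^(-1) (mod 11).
Extended GCD: 9(5) + 11(-4) = 1. So 9^(-1) ≡ 5 ≡ 5 (mod 11). Verify: 9 × 5 = 45 ≡ 1 (mod 11)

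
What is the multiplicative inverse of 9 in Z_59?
9^(-1) ≡ 46 (mod 59). Verification: 9 × 46 = 414 ≡ 1 (mod 59)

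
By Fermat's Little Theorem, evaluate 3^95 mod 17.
By Fermat: 3^{16} ≡ 1 (mod 17). 95 = 5×16 + 15. So 3^{95} ≡ 3^{15} ≡ 6 (mod 17)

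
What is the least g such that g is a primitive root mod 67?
p - 1 = 66 has prime divisors 2, 3, 11. h is a primitive root mod 67 iff h^(66/q) ≢ 1 (mod 67) for each such q.
h = 2: 2^33 ≡ 66, 2^22 ≡ 37, 2^6 ≡ 64 (mod 67); none is 1, so 2 has order 66 and is a primitive root.
The smallest primitive root mod 67 is g = 2.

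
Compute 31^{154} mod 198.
49

Using successive squaring:
Binary expansion of 154: 10011010
Powers of 31 mod 198 (each is the square of the previous):
  31^1 ≡ 31 (mod 198)
  31^2 ≡ 31² = 961 ≡ 169 (mod 198)
  31^4 ≡ 169² = 28561 ≡ 49 (mod 198)
  31^8 ≡ 49² = 2401 ≡ 25 (mod 198)
  31^16 ≡ 25² = 625 ≡ 31 (mod 198)
  31^32 ≡ 31² = 961 ≡ 169 (mod 198)
  31^64 ≡ 169² = 28561 ≡ 49 (mod 198)
  31^128 ≡ 49² = 2401 ≡ 25 (mod 198)
154 = 128 + 16 + 8 + 2, so 31^154 = 31^128 × 31^16 × 31^8 × 31^2 ≡ 25 × 31 × 25 × 169 (mod 198)
Multiplying step by step:
  25 × 31 = 775 ≡ 181 (mod 198)
  181 × 25 = 4525 ≡ 169 (mod 198)
  169 × 169 = 28561 ≡ 49 (mod 198)
Result: 31^154 ≡ 49 (mod 198)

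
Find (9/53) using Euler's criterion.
(9/53) = 9^{26} mod 53 = 1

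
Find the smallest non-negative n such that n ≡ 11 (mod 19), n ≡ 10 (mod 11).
87

Using the Chinese Remainder Theorem:
M = product of moduli = 209
For equation 1: M_1 = 11, 11 ≡ 11 (mod 19), inverse of 11 mod 19 is 7 (check: 11 × 7 = 77 ≡ 1 (mod 19))
For equation 2: M_2 = 19, 19 ≡ 8 (mod 11), inverse of 19 mod 11 is 7 (check: 8 × 7 = 56 ≡ 1 (mod 11))
Combine: n ≡ Σ r_i×M_i×(M_i⁻¹ mod m_i) = 11×11×7 + 10×19×7 = 847 + 1330 = 2177
2177 mod 209 = 87
n ≡ 87 (mod 209)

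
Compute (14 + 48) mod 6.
2

(14 + 48) = 62
62 mod 6 = 2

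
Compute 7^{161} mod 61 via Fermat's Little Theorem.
30

By Fermat's Little Theorem, a^(p-1) ≡ 1 (mod p) for prime p and gcd(a, p) = 1
Here p = 61, so 7^60 ≡ 1 (mod 61)
We can reduce the exponent: 161 mod 60 = 41
So 7^161 ≡ 7^41 (mod 61)
Computing: 7^41 mod 61 = 30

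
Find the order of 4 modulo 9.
Powers of 4 mod 9: 4^1≡4, 4^2≡7, 4^3≡1. Order = 3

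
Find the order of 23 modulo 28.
Powers of 23 mod 28: 23^1≡23, 23^2≡25, 23^3≡15, 23^4≡9, 23^5≡11, 23^6≡1. Order = 6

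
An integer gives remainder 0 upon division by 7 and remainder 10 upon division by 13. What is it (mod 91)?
M = 7 × 13 = 91. M₁ = 13, y₁ ≡ 6 (mod 7). M₂ = 7, y₂ ≡ 2 (mod 13). n = 0×13×6 + 10×7×2 ≡ 49 (mod 91). The smallest positive such number is 49.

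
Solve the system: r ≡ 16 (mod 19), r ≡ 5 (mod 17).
M = 19 × 17 = 323. M₁ = 17, y₁ ≡ 9 (mod 19). M₂ = 19, y₂ ≡ 9 (mod 17). r = 16×17×9 + 5×19×9 ≡ 73 (mod 323)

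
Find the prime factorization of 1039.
1039

Divide by primes starting from smallest:
1039 ÷ 1039 = 1

1039 = 1039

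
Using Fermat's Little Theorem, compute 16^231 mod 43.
By Fermat: 16^{42} ≡ 1 (mod 43). 231 = 5×42 + 21. So 16^{231} ≡ 16^{21} ≡ 1 (mod 43)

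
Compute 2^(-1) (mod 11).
6

Using Extended Euclidean Algorithm:
gcd(2, 11) = 1
Bezout coefficients: 2 × -5 + 11 × 1 = 1
So 2 × -5 ≡ 1 (mod 11)
The inverse is -5 mod 11 = 6
Verification: 2 × 6 = 12 = 1 × 11 + 1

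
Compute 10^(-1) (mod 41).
10^(-1) ≡ 37 (mod 41). Verification: 10 × 37 = 370 ≡ 1 (mod 41)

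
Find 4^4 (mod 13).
4 = 4 (binary 100). Repeated squaring mod 13: 4^1 ≡ 4; 4^2 ≡ 4² = 16 ≡ 3; 4^4 ≡ 3² = 9 ≡ 9. So 4^4 ≡ 9 (mod 13).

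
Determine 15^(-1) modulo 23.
15^(-1) ≡ 20 (mod 23). Verification: 15 × 20 = 300 ≡ 1 (mod 23)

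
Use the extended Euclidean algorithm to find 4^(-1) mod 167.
Extended GCD: 4(42) + 167(-1) = 1. So 4^(-1) ≡ 42 ≡ 42 (mod 167). Verify: 4 × 42 = 168 ≡ 1 (mod 167)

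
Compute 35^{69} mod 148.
23

Using successive squaring:
Binary expansion of 69: 1000101
Powers of 35 mod 148 (each is the square of the previous):
  35^1 ≡ 35 (mod 148)
  35^2 ≡ 35² = 1225 ≡ 41 (mod 148)
  35^4 ≡ 41² = 1681 ≡ 53 (mod 148)
  35^8 ≡ 53² = 2809 ≡ 145 (mod 148)
  35^16 ≡ 145² = 21025 ≡ 9 (mod 148)
  35^32 ≡ 9² = 81 ≡ 81 (mod 148)
  35^64 ≡ 81² = 6561 ≡ 49 (mod 148)
69 = 64 + 4 + 1, so 35^69 = 35^64 × 35^4 × 35^1 ≡ 49 × 53 × 35 (mod 148)
Multiplying step by step:
  49 × 53 = 2597 ≡ 81 (mod 148)
  81 × 35 = 2835 ≡ 23 (mod 148)
Result: 35^69 ≡ 23 (mod 148)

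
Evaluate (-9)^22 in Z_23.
Using Fermat: (-9)^{22} ≡ 1 (mod 23). 22 ≡ 0 (mod 22). So (-9)^{22} ≡ (-9)^{0} ≡ 1 (mod 23)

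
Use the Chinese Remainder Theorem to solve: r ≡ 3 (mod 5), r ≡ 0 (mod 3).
M = 5 × 3 = 15. M₁ = 3, y₁ ≡ 2 (mod 5). M₂ = 5, y₂ ≡ 2 (mod 3). r = 3×3×2 + 0×5×2 ≡ 3 (mod 15)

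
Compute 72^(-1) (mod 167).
72^(-1) ≡ 58 (mod 167). Verification: 72 × 58 = 4176 ≡ 1 (mod 167)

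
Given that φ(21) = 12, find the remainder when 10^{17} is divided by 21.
By Euler: 10^{12} ≡ 1 (mod 21) since gcd(10, 21) = 1. 17 = 1×12 + 5. So 10^{17} ≡ 10^{5} ≡ 19 (mod 21)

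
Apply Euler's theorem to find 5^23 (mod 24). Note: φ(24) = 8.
By Euler: 5^{8} ≡ 1 (mod 24) since gcd(5, 24) = 1. 23 = 2×8 + 7. So 5^{23} ≡ 5^{7} ≡ 5 (mod 24)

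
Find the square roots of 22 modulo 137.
The square roots of 22 mod 137 are 61 and 76. Verify: 61² = 3721 ≡ 22 (mod 137)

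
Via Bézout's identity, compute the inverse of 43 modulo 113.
Extended GCD: 43(-21) + 113(8) = 1. So 43^(-1) ≡ 92 ≡ 92 (mod 113). Verify: 43 × 92 = 3956 ≡ 1 (mod 113)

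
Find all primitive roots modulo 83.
Primitive roots mod 83: {2, 5, 6, 8, 13, 14, 15, 18, 19, 20, 22, 24, 32, 34, 35, 39, 42, 43, 45, 46, 47, 50, 52, 53, 54, 55, 56, 57, 58, 60, 62, 66, 67, 71, 72, 73, 74, 76, 79, 80}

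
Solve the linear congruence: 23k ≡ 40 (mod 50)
30

Since gcd(23, 50) = 1 divides 40, a solution exists.
Multiply both sides by the inverse of 23 mod 50:
  23^(-1) mod 50 = 37
  x ≡ 37 × 40 ≡ 1480 ≡ 30 (mod 50)
Verification: 23 × 30 = 690 = 13 × 50 + 40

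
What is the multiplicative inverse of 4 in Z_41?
4^(-1) ≡ 31 (mod 41). Verification: 4 × 31 = 124 ≡ 1 (mod 41)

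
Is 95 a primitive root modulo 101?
No

To verify, check if 95^(100/q) ≢ 1 (mod 101) for each prime divisor q of 100
Divisors of 100 = 100: [1, 2, 4, 5, 10, 20, 25, 50, 100]
  95^(100/2) = 95^50 ≡ 1 (mod 101)
  95^(100/5) = 95^20 ≡ 1 (mod 101)
Conclusion: 95 is not a primitive root modulo 101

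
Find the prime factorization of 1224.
2^3 × 3^2 × 17

Divide by primes starting from smallest:
1224 ÷ 2 = 612
612 ÷ 2 = 306
306 ÷ 2 = 153
153 ÷ 3 = 51
51 ÷ 3 = 17
17 ÷ 17 = 1

1224 = 2^3 × 3^2 × 17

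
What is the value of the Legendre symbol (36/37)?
(36/37) = 36^{18} mod 37 = 1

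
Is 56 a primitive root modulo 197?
p - 1 = 196 has prime divisors 2, 7. Check 56^(196/q) mod 197 for each: 56^(196/2) = 56^98 ≡ 196, 56^(196/7) = 56^28 ≡ 178 (mod 197). None of these is 1, so 56 has order 196 = φ(197), so it is a primitive root mod 197.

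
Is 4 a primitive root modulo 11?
p - 1 = 10 has prime divisors 2, 5. Check 4^(10/q) mod 11 for each: 4^(10/2) = 4^5 ≡ 1, 4^(10/5) = 4^2 ≡ 5 (mod 11). Since 4^5 ≡ 1 (mod 11), the order of 4 divides 5 (in fact the order is 5) ≠ 10, so it is not a primitive root.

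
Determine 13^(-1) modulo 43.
13^(-1) ≡ 10 (mod 43). Verification: 13 × 10 = 130 ≡ 1 (mod 43)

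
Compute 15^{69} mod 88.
47

Using successive squaring:
Binary expansion of 69: 1000101
Powers of 15 mod 88 (each is the square of the previous):
  15^1 ≡ 15 (mod 88)
  15^2 ≡ 15² = 225 ≡ 49 (mod 88)
  15^4 ≡ 49² = 2401 ≡ 25 (mod 88)
  15^8 ≡ 25² = 625 ≡ 9 (mod 88)
  15^16 ≡ 9² = 81 ≡ 81 (mod 88)
  15^32 ≡ 81² = 6561 ≡ 49 (mod 88)
  15^64 ≡ 49² = 2401 ≡ 25 (mod 88)
69 = 64 + 4 + 1, so 15^69 = 15^64 × 15^4 × 15^1 ≡ 25 × 25 × 15 (mod 88)
Multiplying step by step:
  25 × 25 = 625 ≡ 9 (mod 88)
  9 × 15 = 135 ≡ 47 (mod 88)
Result: 15^69 ≡ 47 (mod 88)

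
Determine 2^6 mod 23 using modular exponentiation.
6 = 4 + 2 (binary 110). Repeated squaring mod 23: 2^1 ≡ 2; 2^2 ≡ 2² = 4 ≡ 4; 2^4 ≡ 4² = 16 ≡ 16. Multiply: 2^6 = 2^4 × 2^2 ≡ 16 × 4 (mod 23): 16 × 4 = 64 ≡ 18. So 2^6 ≡ 18 (mod 23).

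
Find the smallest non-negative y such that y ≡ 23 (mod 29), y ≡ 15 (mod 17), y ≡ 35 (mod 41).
15451

Using the Chinese Remainder Theorem:
M = product of moduli = 20213
For equation 1: M_1 = 697, 697 ≡ 1 (mod 29), inverse of 697 mod 29 is 1 (check: 1 × 1 = 1 ≡ 1 (mod 29))
For equation 2: M_2 = 1189, 1189 ≡ 16 (mod 17), inverse of 1189 mod 17 is 16 (check: 16 × 16 = 256 ≡ 1 (mod 17))
For equation 3: M_3 = 493, 493 ≡ 1 (mod 41), inverse of 493 mod 41 is 1 (check: 1 × 1 = 1 ≡ 1 (mod 41))
Combine: y ≡ Σ r_i×M_i×(M_i⁻¹ mod m_i) = 23×697×1 + 15×1189×16 + 35×493×1 = 16031 + 285360 + 17255 = 318646
318646 mod 20213 = 15451
y ≡ 15451 (mod 20213)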